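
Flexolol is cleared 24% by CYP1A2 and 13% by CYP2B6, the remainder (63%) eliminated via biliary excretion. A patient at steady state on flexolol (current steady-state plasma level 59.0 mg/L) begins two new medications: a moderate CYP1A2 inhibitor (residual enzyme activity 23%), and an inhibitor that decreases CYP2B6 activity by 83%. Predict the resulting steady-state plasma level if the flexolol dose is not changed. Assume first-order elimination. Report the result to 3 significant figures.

The CYP1A2 pathway (24% of clearance) falls to 0.23× activity: 0.24 × 0.23 = 0.0552.
The CYP2B6 pathway (13% of clearance) is reduced to 0.17× activity: 0.13 × 0.17 = 0.0221.
Non-CYP routes (63%) are unchanged.
New clearance relative to baseline: 0.0552 + 0.0221 + 0.63 = 0.7073.
New steady-state plasma level = 59.0 / 0.7073 = 83.4 mg/L (concentration scales inversely with clearance).

83.4 mg/L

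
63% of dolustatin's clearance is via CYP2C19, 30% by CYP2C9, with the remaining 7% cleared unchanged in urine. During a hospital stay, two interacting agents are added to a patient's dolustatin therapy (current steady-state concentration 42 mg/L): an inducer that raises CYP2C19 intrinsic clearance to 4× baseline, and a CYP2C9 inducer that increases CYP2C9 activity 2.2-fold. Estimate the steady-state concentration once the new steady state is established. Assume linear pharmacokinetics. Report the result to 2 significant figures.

CYP2C19: 0.63 × 4 = 2.52
CYP2C9: 0.3 × 2.2 = 0.66
Other: 0.07 (unchanged)
New clearance relative to baseline: 2.52 + 0.66 + 0.07 = 3.25.
Steady-state concentration ∝ 1/CL: new value = 42 / 3.25 = 13 mg/L.

13 mg/L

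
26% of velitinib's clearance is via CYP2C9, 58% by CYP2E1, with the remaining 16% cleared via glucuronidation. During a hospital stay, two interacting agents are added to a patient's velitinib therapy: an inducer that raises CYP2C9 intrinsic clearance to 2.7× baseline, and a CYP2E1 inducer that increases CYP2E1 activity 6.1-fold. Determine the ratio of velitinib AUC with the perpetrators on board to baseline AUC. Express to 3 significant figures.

0.227

CYP2C9: 0.26 × 2.7 = 0.702
CYP2E1: 0.58 × 6.1 = 3.538
Other: 0.16 (unchanged)
New clearance relative to baseline: 0.702 + 3.538 + 0.16 = 4.4.
Because AUC varies inversely with clearance, the combined effect is 1 / 4.4 = 0.227.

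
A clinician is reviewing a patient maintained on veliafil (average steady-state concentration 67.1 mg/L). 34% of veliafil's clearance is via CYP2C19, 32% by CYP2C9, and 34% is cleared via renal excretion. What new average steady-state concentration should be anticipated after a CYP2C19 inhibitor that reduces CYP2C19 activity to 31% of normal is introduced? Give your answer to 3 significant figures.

87.7 mg/L

CYP2C19: 0.34 × 0.31 = 0.1054
CYP2C9: 0.32 (unchanged)
Other: 0.34 (unchanged)
New clearance relative to baseline: 0.1054 + 0.32 + 0.34 = 0.7654.
New average steady-state concentration = baseline ÷ relative clearance = 67.1 / 0.7654 = 87.7 mg/L.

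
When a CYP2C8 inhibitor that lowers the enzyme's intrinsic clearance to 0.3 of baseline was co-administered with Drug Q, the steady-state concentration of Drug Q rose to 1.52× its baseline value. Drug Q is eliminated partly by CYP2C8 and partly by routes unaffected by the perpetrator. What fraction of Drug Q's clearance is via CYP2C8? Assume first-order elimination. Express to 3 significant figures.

Let fm be the CYP2C8 fraction. New clearance relative to baseline = fm × 0.3 + (1 − fm).
Steady-state concentration ratio = 1 / (new CL fraction), so new CL fraction = 1 / 1.52 = 0.6579.
fm × 0.3 + 1 − fm = 0.6579  ⇒  fm × (0.3 − 1) = −0.3421  ⇒  fm = 0.489.

0.489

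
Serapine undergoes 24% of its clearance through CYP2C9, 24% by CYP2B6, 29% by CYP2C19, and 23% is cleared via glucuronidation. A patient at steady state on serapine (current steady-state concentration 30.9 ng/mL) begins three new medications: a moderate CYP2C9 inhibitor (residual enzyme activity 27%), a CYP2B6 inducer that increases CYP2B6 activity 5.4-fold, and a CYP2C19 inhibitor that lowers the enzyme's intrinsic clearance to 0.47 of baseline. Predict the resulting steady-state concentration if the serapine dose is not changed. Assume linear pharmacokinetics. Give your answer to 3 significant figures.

17.9 ng/mL

The CYP2C9 pathway (24% of clearance) falls to 0.27× activity: 0.24 × 0.27 = 0.0648.
The CYP2B6 pathway (24% of clearance) is boosted to 5.4× activity: 0.24 × 5.4 = 1.296.
The CYP2C19 pathway (29% of clearance) is reduced to 0.47× activity: 0.29 × 0.47 = 0.1363.
The remaining 23% of clearance is unaffected.
New clearance relative to baseline: 0.0648 + 1.296 + 0.1363 + 0.23 = 1.7271.
Dividing the baseline by the relative clearance: 30.9 / 1.7271 = 17.9 ng/mL.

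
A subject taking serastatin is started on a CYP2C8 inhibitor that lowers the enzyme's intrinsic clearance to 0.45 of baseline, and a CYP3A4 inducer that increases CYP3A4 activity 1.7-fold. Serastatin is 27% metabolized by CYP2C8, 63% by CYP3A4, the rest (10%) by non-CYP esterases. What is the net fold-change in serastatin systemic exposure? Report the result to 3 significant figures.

The CYP2C8 pathway (27% of clearance) drops to 0.45× activity: 0.27 × 0.45 = 0.1215.
The CYP3A4 pathway (63% of clearance) is boosted to 1.7× activity: 0.63 × 1.7 = 1.071.
Non-CYP routes (10%) are unchanged.
Relative clearance = 0.1215 + 1.071 + 0.1 = 1.2925.
Net systemic exposure ratio = 1 / 1.2925 = 0.774.

0.774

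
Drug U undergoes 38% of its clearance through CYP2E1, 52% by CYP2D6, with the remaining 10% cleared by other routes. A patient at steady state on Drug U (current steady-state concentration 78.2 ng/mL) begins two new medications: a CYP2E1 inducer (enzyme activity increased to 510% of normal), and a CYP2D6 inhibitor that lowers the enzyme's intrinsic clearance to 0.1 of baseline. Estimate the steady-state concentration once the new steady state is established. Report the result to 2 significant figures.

37 ng/mL

The CYP2E1 pathway (38% of clearance) is boosted to 5.1× activity: 0.38 × 5.1 = 1.938.
The CYP2D6 pathway (52% of clearance) is reduced to 0.1× activity: 0.52 × 0.1 = 0.052.
Non-CYP routes (10%) are unchanged.
New clearance relative to baseline: 1.938 + 0.052 + 0.1 = 2.09.
New steady-state concentration = 78.2 / 2.09 = 37 ng/mL (concentration scales inversely with clearance).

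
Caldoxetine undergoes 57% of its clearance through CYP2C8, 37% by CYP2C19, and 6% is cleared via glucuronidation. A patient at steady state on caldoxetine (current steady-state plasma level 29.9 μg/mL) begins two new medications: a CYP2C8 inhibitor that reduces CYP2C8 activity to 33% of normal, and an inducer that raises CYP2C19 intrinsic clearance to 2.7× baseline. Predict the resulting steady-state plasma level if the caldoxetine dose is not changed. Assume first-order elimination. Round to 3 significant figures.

The CYP2C8 pathway (57% of clearance) falls to 0.33× activity: 0.57 × 0.33 = 0.1881.
The CYP2C19 pathway (37% of clearance) increases to 2.7× activity: 0.37 × 2.7 = 0.999.
Non-CYP routes (6%) are unchanged.
Relative clearance = 0.1881 + 0.999 + 0.06 = 1.2471.
New steady-state plasma level = 29.9 / 1.2471 = 24.0 μg/mL (concentration scales inversely with clearance).

24.0 μg/mL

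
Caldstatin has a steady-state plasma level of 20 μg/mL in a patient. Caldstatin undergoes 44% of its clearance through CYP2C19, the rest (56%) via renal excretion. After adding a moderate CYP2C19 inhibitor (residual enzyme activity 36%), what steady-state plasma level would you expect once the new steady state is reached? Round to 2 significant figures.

28 μg/mL

The CYP2C19 pathway (44% of clearance) is reduced to 0.36× activity: 0.44 × 0.36 = 0.1584.
Non-CYP routes (56%) are unchanged.
Relative clearance = 0.1584 + 0.56 = 0.7184.
New steady-state plasma level = baseline ÷ relative clearance = 20 / 0.7184 = 28 μg/mL.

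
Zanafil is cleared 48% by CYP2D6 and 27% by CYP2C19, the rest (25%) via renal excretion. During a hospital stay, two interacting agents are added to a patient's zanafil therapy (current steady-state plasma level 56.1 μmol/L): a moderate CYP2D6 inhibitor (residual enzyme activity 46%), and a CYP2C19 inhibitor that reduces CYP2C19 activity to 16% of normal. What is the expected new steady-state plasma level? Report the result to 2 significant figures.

The CYP2D6 pathway (48% of clearance) is reduced to 0.46× activity: 0.48 × 0.46 = 0.2208.
The CYP2C19 pathway (27% of clearance) falls to 0.16× activity: 0.27 × 0.16 = 0.0432.
Non-CYP routes (25%) are unchanged.
New clearance relative to baseline: 0.2208 + 0.0432 + 0.25 = 0.514.
New steady-state plasma level = 56.1 / 0.514 = 1.1 × 10² μmol/L (concentration scales inversely with clearance).

1.1 × 10² μmol/L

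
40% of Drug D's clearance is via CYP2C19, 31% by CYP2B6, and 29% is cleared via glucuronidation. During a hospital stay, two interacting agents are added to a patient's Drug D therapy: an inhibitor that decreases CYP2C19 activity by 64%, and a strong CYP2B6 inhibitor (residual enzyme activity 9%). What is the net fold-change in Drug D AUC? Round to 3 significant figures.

The CYP2C19 pathway (40% of clearance) falls to 0.36× activity: 0.4 × 0.36 = 0.144.
The CYP2B6 pathway (31% of clearance) is reduced to 0.09× activity: 0.31 × 0.09 = 0.0279.
The remaining 29% of clearance is unaffected.
Relative clearance = 0.144 + 0.0279 + 0.29 = 0.4619.
Net AUC ratio = 1 / 0.4619 = 2.16.

2.16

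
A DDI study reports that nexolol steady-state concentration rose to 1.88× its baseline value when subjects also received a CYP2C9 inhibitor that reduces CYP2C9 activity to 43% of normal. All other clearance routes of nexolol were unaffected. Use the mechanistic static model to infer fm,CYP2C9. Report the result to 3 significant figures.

0.821

Let x = fm,CYP2C9. Because steady-state concentration ∝ 1/CL, relative clearance fell to 1/1.88 = 0.5319.
Only the CYP2C9 route changed, so 0.5319 = x·0.43 + (1 − x), giving x = 0.821.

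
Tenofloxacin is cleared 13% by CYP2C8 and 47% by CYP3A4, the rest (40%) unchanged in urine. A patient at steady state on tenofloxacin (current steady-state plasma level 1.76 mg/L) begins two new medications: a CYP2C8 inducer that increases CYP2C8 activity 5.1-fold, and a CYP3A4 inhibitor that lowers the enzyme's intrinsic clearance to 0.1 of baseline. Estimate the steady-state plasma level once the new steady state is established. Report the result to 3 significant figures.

CYP2C8: 0.13 × 5.1 = 0.663
CYP3A4: 0.47 × 0.1 = 0.047
Other: 0.4 (unchanged)
New clearance relative to baseline: 0.663 + 0.047 + 0.4 = 1.11.
Steady-state plasma level ∝ 1/CL: new value = 1.76 / 1.11 = 1.59 mg/L.

1.59 mg/L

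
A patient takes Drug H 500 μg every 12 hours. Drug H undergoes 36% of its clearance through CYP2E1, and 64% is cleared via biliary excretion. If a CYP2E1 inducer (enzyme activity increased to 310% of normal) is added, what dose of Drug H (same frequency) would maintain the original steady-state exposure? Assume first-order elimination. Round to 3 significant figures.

878 μg

The CYP2E1 pathway (36% of clearance) rises to 3.1× activity: 0.36 × 3.1 = 1.116.
The remaining 64% of clearance is unaffected.
CL_new/CL_old = 1.116 + 0.64 = 1.756.
Exposure is unchanged when dose changes in proportion to clearance. New dose = 500 μg × 1.756 = 878 μg.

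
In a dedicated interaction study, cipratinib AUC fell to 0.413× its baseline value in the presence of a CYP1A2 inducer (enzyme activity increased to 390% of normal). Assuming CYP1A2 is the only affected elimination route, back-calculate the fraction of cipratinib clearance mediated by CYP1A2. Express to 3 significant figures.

0.490

CL'/CL = 1 / 0.413 = 2.421
3.9·fm + (1 − fm) = 2.421
fm = (2.421 − 1) / (3.9 − 1) = 0.490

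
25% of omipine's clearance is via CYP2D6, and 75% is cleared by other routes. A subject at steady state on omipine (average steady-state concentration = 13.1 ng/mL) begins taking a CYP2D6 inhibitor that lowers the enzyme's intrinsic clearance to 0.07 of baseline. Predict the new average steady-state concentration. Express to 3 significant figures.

17.1 ng/mL

CYP2D6: 0.25 × 0.07 = 0.0175
Other: 0.75 (unchanged)
Relative clearance = 0.0175 + 0.75 = 0.7675.
With dosing unchanged, average steady-state concentration scales as 1/CL: 13.1 / 0.7675 = 17.1 ng/mL.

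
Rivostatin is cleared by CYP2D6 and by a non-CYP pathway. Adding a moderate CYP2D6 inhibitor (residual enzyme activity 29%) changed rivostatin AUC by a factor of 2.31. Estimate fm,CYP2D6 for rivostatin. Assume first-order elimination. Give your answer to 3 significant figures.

0.799

Call the CYP2D6 fraction fm. After the interaction, CL_new/CL_old = fm × 0.29 + (1 − fm).
AUC ratio = 1 / (new CL fraction), so new CL fraction = 1 / 2.31 = 0.4329.
fm × 0.29 + 1 − fm = 0.4329  ⇒  fm × (0.29 − 1) = −0.5671  ⇒  fm = 0.799.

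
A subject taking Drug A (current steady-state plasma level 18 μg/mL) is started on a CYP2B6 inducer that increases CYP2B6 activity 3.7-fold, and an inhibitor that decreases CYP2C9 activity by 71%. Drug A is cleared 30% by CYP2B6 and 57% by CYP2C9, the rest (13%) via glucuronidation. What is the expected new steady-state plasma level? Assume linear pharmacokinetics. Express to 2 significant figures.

13 μg/mL

CYP2B6: 0.3 × 3.7 = 1.11
CYP2C9: 0.57 × 0.29 = 0.1653
Other: 0.13 (unchanged)
Relative clearance = 1.11 + 0.1653 + 0.13 = 1.4053.
New steady-state plasma level = 18 / 1.4053 = 13 μg/mL (concentration scales inversely with clearance).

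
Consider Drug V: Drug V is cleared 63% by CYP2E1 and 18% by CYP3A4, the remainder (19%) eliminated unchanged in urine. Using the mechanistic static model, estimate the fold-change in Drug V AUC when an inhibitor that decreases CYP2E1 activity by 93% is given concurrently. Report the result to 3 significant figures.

The CYP2E1 pathway (63% of clearance) falls to 0.07× activity: 0.63 × 0.07 = 0.0441.
CYP3A4 (18%) and the residual 19% are unaffected.
Relative clearance = 0.0441 + 0.18 + 0.19 = 0.4141.
AUC ratio = CL_old/CL_new = 1 / 0.4141 = 2.41.

2.41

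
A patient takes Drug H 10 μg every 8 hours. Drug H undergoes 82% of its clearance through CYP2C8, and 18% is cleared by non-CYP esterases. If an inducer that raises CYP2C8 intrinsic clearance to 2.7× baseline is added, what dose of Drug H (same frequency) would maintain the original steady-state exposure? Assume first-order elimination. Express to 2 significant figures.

CYP2C8: 0.82 × 2.7 = 2.214
Other: 0.18 (unchanged)
Relative clearance = 2.214 + 0.18 = 2.394.
To maintain the same steady-state level, dose must scale with clearance: new dose = 10 × 2.394 = 24 μg.

24 μg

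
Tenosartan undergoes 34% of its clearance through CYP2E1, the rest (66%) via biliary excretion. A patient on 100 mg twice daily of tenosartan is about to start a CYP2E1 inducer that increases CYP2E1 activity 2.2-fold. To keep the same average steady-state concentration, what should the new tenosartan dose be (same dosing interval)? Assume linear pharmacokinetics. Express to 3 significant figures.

CYP2E1: 0.34 × 2.2 = 0.748
Other: 0.66 (unchanged)
CL_new/CL_old = 0.748 + 0.66 = 1.408.
Exposure is unchanged when dose changes in proportion to clearance. New dose = 100 mg × 1.408 = 141 mg.

141 mg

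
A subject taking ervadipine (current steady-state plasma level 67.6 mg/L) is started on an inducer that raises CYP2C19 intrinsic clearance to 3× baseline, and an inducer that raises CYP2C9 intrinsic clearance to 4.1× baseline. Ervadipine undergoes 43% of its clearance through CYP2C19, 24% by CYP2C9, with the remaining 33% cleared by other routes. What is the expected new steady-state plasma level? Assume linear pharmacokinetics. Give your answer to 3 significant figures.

26.0 mg/L

The CYP2C19 pathway (43% of clearance) is boosted to 3× activity: 0.43 × 3 = 1.29.
The CYP2C9 pathway (24% of clearance) rises to 4.1× activity: 0.24 × 4.1 = 0.984.
The remaining 33% of clearance is unaffected.
New clearance relative to baseline: 1.29 + 0.984 + 0.33 = 2.604.
Steady-state plasma level ∝ 1/CL: new value = 67.6 / 2.604 = 26.0 mg/L.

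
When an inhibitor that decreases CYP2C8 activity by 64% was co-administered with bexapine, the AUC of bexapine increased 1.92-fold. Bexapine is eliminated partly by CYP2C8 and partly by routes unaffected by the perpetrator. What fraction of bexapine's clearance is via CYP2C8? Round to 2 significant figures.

Call the CYP2C8 fraction fm. After the interaction, CL_new/CL_old = fm × 0.36 + (1 − fm).
AUC ratio = 1 / (new CL fraction), so new CL fraction = 1 / 1.92 = 0.5208.
fm × 0.36 + 1 − fm = 0.5208  ⇒  fm × (0.36 − 1) = −0.4792  ⇒  fm = 0.75.

0.75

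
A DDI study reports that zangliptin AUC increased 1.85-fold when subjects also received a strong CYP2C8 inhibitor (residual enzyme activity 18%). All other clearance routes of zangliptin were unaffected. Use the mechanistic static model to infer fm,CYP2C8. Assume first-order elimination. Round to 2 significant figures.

0.56

Let x = fm,CYP2C8. Because AUC ∝ 1/CL, relative clearance fell to 1/1.85 = 0.5405.
Only the CYP2C8 route changed, so 0.5405 = x·0.18 + (1 − x), giving x = 0.56.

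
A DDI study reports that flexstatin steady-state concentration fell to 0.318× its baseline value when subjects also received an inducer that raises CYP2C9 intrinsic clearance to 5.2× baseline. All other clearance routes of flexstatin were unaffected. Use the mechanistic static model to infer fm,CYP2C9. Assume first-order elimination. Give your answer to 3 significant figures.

0.511

Let fm be the CYP2C9 fraction. New clearance relative to baseline = fm × 5.2 + (1 − fm).
Steady-state concentration ratio = 1 / (new CL fraction), so new CL fraction = 1 / 0.318 = 3.145.
fm × 5.2 + 1 − fm = 3.145  ⇒  fm × (5.2 − 1) = 2.145  ⇒  fm = 0.511.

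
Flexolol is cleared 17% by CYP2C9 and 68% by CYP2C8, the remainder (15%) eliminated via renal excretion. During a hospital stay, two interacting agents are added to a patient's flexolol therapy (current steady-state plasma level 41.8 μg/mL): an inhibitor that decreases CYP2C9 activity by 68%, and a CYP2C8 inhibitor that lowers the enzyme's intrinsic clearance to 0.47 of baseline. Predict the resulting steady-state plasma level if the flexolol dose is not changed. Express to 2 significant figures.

80 μg/mL

The CYP2C9 pathway (17% of clearance) is reduced to 0.32× activity: 0.17 × 0.32 = 0.0544.
The CYP2C8 pathway (68% of clearance) falls to 0.47× activity: 0.68 × 0.47 = 0.3196.
The remaining 15% of clearance is unaffected.
New clearance relative to baseline: 0.0544 + 0.3196 + 0.15 = 0.524.
New steady-state plasma level = 41.8 / 0.524 = 80 μg/mL (concentration scales inversely with clearance).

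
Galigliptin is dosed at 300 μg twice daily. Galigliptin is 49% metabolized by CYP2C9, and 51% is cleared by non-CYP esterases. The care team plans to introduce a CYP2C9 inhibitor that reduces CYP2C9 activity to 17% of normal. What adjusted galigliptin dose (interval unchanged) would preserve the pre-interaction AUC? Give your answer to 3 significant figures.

CYP2C9: 0.49 × 0.17 = 0.0833
Other: 0.51 (unchanged)
CL_new/CL_old = 0.0833 + 0.51 = 0.5933.
Exposure is unchanged when dose changes in proportion to clearance. New dose = 300 μg × 0.5933 = 178 μg.

178 μg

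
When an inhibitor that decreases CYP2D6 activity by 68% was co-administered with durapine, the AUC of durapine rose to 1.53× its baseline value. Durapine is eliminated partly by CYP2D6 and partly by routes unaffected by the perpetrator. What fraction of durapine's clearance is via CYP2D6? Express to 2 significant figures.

CL'/CL = 1 / 1.53 = 0.6536
0.32·fm + (1 − fm) = 0.6536
fm = (0.6536 − 1) / (0.32 − 1) = 0.51

0.51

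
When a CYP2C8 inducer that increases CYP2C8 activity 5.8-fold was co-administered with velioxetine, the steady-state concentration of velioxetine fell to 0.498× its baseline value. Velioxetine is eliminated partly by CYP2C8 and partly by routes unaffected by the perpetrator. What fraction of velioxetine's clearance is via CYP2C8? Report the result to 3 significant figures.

0.210

Call the CYP2C8 fraction fm. After the interaction, CL_new/CL_old = fm × 5.8 + (1 − fm).
Steady-state concentration ratio = 1 / (new CL fraction), so new CL fraction = 1 / 0.498 = 2.008.
fm × 5.8 + 1 − fm = 2.008  ⇒  fm × (5.8 − 1) = 1.008  ⇒  fm = 0.210.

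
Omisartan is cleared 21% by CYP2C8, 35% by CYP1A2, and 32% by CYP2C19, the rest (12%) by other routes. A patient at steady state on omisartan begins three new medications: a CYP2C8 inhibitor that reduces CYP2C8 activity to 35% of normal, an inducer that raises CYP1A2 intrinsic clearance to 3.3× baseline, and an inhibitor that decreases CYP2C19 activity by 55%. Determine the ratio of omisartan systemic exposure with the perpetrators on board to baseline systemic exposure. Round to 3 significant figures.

The CYP2C8 pathway (21% of clearance) falls to 0.35× activity: 0.21 × 0.35 = 0.0735.
The CYP1A2 pathway (35% of clearance) rises to 3.3× activity: 0.35 × 3.3 = 1.155.
The CYP2C19 pathway (32% of clearance) drops to 0.45× activity: 0.32 × 0.45 = 0.144.
Non-CYP routes (12%) are unchanged.
Relative clearance = 0.0735 + 1.155 + 0.144 + 0.12 = 1.4925.
Net systemic exposure ratio = 1 / 1.4925 = 0.670.

0.670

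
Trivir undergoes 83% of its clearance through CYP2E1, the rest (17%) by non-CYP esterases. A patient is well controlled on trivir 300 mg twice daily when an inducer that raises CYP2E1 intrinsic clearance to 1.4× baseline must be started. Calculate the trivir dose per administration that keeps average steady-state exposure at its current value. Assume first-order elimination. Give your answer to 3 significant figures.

400 mg

CYP2E1: 0.83 × 1.4 = 1.162
Other: 0.17 (unchanged)
Relative clearance = 1.162 + 0.17 = 1.332.
To maintain the same steady-state level, dose must scale with clearance: new dose = 300 × 1.332 = 400 mg.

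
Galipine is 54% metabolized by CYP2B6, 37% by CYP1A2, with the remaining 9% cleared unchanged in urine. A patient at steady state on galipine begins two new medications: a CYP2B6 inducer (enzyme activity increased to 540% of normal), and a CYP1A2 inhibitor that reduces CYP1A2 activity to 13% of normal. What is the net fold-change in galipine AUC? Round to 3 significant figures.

CYP2B6: 0.54 × 5.4 = 2.916
CYP1A2: 0.37 × 0.13 = 0.0481
Other: 0.09 (unchanged)
CL_new/CL_old = 2.916 + 0.0481 + 0.09 = 3.0541.
Because AUC varies inversely with clearance, the combined effect is 1 / 3.0541 = 0.327.

0.327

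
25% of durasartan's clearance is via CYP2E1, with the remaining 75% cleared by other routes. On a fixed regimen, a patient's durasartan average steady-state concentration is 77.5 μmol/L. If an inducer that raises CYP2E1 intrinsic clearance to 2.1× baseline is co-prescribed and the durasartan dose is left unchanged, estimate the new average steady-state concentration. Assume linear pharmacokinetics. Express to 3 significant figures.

60.8 μmol/L

CYP2E1: 0.25 × 2.1 = 0.525
Other: 0.75 (unchanged)
New clearance relative to baseline: 0.525 + 0.75 = 1.275.
New average steady-state concentration = baseline ÷ relative clearance = 77.5 / 1.275 = 60.8 μmol/L.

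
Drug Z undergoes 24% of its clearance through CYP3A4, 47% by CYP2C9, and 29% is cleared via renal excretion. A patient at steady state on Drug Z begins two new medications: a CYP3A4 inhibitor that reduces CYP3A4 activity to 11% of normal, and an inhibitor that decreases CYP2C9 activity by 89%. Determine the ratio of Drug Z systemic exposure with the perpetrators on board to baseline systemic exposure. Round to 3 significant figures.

2.72

CYP3A4: 0.24 × 0.11 = 0.0264
CYP2C9: 0.47 × 0.11 = 0.0517
Other: 0.29 (unchanged)
New clearance relative to baseline: 0.0264 + 0.0517 + 0.29 = 0.3681.
Because systemic exposure varies inversely with clearance, the combined effect is 1 / 0.3681 = 2.72.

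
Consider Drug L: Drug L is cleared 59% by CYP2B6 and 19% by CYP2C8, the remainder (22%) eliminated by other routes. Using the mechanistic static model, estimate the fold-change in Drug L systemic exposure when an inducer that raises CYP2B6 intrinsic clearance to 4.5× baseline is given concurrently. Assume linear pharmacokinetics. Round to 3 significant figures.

The CYP2B6 pathway (59% of clearance) rises to 4.5× activity: 0.59 × 4.5 = 2.655.
CYP2C8 (19%) and the residual 22% are unaffected.
Relative clearance = 2.655 + 0.19 + 0.22 = 3.065.
Systemic exposure is inversely proportional to clearance, so the fold-change is 1 / 3.065 = 0.326.

0.326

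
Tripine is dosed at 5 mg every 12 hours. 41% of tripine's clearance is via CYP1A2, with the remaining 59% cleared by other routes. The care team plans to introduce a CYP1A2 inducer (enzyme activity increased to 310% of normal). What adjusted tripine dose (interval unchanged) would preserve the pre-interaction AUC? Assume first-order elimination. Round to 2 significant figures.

The CYP1A2 pathway (41% of clearance) is boosted to 3.1× activity: 0.41 × 3.1 = 1.271.
Non-CYP routes (59%) are unchanged.
New clearance relative to baseline: 1.271 + 0.59 = 1.861.
Css,avg = (dose rate)/CL, so holding Css fixed requires dose ∝ CL: 5 × 1.861 = 9.3 mg.

9.3 mg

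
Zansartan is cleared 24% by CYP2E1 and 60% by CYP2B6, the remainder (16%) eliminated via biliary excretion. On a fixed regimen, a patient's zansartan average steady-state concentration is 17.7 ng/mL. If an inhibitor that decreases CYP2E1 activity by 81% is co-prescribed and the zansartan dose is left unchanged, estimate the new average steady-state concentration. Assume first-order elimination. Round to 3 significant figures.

22.0 ng/mL

The CYP2E1 pathway (24% of clearance) is reduced to 0.19× activity: 0.24 × 0.19 = 0.0456.
CYP2B6 (60%) and the residual 16% are unaffected.
CL_new/CL_old = 0.0456 + 0.6 + 0.16 = 0.8056.
Average steady-state concentration ∝ 1/CL, so new value = 17.7 / 0.8056 = 22.0 ng/mL.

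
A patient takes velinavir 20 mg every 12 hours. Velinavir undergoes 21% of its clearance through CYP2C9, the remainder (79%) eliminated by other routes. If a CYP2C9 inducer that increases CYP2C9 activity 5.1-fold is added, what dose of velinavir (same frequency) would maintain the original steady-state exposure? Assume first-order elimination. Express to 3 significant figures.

The CYP2C9 pathway (21% of clearance) increases to 5.1× activity: 0.21 × 5.1 = 1.071.
Non-CYP routes (79%) are unchanged.
Relative clearance = 1.071 + 0.79 = 1.861.
To maintain the same steady-state level, dose must scale with clearance: new dose = 20 × 1.861 = 37.2 mg.

37.2 mg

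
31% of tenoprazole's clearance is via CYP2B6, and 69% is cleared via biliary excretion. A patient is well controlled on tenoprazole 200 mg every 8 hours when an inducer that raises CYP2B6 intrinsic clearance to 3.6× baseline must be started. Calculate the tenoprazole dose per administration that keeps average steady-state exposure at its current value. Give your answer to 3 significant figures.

361 mg

The CYP2B6 pathway (31% of clearance) rises to 3.6× activity: 0.31 × 3.6 = 1.116.
Non-CYP routes (69%) are unchanged.
CL_new/CL_old = 1.116 + 0.69 = 1.806.
Exposure is unchanged when dose changes in proportion to clearance. New dose = 200 mg × 1.806 = 361 mg.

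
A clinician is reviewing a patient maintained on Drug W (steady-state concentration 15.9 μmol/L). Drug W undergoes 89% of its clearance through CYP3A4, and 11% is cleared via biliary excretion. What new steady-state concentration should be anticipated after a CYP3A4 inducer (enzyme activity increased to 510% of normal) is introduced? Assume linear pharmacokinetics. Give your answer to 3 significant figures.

3.42 μmol/L

CYP3A4: 0.89 × 5.1 = 4.539
Other: 0.11 (unchanged)
New clearance relative to baseline: 4.539 + 0.11 = 4.649.
With dosing unchanged, steady-state concentration scales as 1/CL: 15.9 / 4.649 = 3.42 μmol/L.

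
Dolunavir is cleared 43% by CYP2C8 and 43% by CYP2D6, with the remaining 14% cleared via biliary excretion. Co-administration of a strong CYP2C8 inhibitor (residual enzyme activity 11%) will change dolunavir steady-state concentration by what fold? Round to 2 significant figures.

1.6

CYP2C8: 0.43 × 0.11 = 0.0473
CYP2D6: 0.43 (unchanged)
Other: 0.14 (unchanged)
New clearance relative to baseline: 0.0473 + 0.43 + 0.14 = 0.6173.
Steady-state concentration is inversely proportional to clearance, so the fold-change is 1 / 0.6173 = 1.6.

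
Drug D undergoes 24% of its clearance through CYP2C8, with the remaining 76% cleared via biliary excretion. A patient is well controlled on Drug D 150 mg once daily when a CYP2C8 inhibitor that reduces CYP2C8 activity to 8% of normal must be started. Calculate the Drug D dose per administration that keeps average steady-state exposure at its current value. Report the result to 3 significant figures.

117 mg

The CYP2C8 pathway (24% of clearance) is reduced to 0.08× activity: 0.24 × 0.08 = 0.0192.
The remaining 76% of clearance is unaffected.
New clearance relative to baseline: 0.0192 + 0.76 = 0.7792.
To maintain the same steady-state level, dose must scale with clearance: new dose = 150 × 0.7792 = 117 mg.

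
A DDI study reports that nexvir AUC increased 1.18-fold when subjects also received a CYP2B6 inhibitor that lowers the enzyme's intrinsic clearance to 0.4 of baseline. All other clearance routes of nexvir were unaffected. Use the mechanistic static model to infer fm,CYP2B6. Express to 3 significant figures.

0.254

Write x for the fraction cleared via CYP2B6. The observed AUC change means clearance fell to 1/1.18 = 0.8475 of baseline.
Only the CYP2B6 route changed, so 0.8475 = x·0.4 + (1 − x), giving x = 0.254.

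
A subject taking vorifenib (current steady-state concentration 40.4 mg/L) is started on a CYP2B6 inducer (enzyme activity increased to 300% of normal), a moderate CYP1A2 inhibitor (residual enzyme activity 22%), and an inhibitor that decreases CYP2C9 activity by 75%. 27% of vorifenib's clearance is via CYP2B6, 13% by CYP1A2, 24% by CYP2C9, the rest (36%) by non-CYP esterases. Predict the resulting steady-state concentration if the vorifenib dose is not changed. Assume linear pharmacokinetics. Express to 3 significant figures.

The CYP2B6 pathway (27% of clearance) increases to 3× activity: 0.27 × 3 = 0.81.
The CYP1A2 pathway (13% of clearance) falls to 0.22× activity: 0.13 × 0.22 = 0.0286.
The CYP2C9 pathway (24% of clearance) falls to 0.25× activity: 0.24 × 0.25 = 0.06.
The remaining 36% of clearance is unaffected.
CL_new/CL_old = 0.81 + 0.0286 + 0.06 + 0.36 = 1.2586.
New steady-state concentration = 40.4 / 1.2586 = 32.1 mg/L (concentration scales inversely with clearance).

32.1 mg/L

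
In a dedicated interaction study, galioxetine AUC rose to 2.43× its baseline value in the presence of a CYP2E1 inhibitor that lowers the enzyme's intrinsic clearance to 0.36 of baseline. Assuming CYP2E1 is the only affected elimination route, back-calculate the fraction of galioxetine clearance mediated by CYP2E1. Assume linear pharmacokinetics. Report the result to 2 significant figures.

0.92

Call the CYP2E1 fraction fm. After the interaction, CL_new/CL_old = fm × 0.36 + (1 − fm).
AUC ratio = 1 / (new CL fraction), so new CL fraction = 1 / 2.43 = 0.4115.
fm × 0.36 + 1 − fm = 0.4115  ⇒  fm × (0.36 − 1) = −0.5885  ⇒  fm = 0.92.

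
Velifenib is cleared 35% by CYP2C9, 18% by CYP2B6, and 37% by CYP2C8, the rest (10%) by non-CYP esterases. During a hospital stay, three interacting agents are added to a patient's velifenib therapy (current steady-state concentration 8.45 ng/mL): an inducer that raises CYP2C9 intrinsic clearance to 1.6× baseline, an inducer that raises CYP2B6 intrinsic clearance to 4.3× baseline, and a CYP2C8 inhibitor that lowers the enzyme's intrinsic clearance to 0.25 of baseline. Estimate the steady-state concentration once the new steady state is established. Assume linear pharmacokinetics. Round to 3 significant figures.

CYP2C9: 0.35 × 1.6 = 0.56
CYP2B6: 0.18 × 4.3 = 0.774
CYP2C8: 0.37 × 0.25 = 0.0925
Other: 0.1 (unchanged)
Relative clearance = 0.56 + 0.774 + 0.0925 + 0.1 = 1.5265.
Dividing the baseline by the relative clearance: 8.45 / 1.5265 = 5.54 ng/mL.

5.54 ng/mL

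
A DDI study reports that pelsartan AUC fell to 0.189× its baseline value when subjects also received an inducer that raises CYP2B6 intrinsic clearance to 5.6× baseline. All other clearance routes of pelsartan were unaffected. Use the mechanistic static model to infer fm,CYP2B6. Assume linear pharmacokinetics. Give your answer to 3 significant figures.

0.933

CL'/CL = 1 / 0.189 = 5.291
5.6·fm + (1 − fm) = 5.291
fm = (5.291 − 1) / (5.6 − 1) = 0.933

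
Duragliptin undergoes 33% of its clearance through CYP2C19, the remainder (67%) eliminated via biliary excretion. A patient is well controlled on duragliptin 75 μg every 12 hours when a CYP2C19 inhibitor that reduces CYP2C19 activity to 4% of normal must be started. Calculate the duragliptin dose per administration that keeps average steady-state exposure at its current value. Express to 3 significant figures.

51.2 μg

CYP2C19: 0.33 × 0.04 = 0.0132
Other: 0.67 (unchanged)
CL_new/CL_old = 0.0132 + 0.67 = 0.6832.
Css,avg = (dose rate)/CL, so holding Css fixed requires dose ∝ CL: 75 × 0.6832 = 51.2 μg.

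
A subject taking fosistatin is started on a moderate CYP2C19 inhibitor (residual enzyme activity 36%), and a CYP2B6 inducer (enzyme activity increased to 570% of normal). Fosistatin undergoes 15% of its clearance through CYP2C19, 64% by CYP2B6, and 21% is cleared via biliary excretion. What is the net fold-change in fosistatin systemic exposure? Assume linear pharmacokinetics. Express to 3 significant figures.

The CYP2C19 pathway (15% of clearance) falls to 0.36× activity: 0.15 × 0.36 = 0.054.
The CYP2B6 pathway (64% of clearance) rises to 5.7× activity: 0.64 × 5.7 = 3.648.
The remaining 21% of clearance is unaffected.
Relative clearance = 0.054 + 3.648 + 0.21 = 3.912.
Net systemic exposure ratio = 1 / 3.912 = 0.256.

0.256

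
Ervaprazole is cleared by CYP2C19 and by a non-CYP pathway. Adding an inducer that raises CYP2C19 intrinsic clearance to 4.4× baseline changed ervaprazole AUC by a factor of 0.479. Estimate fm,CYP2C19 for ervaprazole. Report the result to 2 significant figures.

Write x for the fraction cleared via CYP2C19. The observed AUC change means clearance rose to 1/0.479 = 2.088 of baseline.
Only the CYP2C19 route changed, so 2.088 = x·4.4 + (1 − x), giving x = 0.32.

0.32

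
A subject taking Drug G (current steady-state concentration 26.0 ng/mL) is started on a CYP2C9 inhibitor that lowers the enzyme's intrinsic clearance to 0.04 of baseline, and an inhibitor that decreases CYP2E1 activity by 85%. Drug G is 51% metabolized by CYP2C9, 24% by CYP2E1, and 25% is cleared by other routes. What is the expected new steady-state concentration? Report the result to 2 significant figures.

85 ng/mL

CYP2C9: 0.51 × 0.04 = 0.0204
CYP2E1: 0.24 × 0.15 = 0.036
Other: 0.25 (unchanged)
New clearance relative to baseline: 0.0204 + 0.036 + 0.25 = 0.3064.
Dividing the baseline by the relative clearance: 26.0 / 0.3064 = 85 ng/mL.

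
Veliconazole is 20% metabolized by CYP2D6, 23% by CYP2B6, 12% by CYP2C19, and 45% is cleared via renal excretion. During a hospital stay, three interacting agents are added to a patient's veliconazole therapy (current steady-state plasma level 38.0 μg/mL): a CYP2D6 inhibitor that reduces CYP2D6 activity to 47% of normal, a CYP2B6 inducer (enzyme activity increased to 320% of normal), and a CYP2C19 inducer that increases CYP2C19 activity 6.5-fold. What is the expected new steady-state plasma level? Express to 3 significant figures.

18.4 μg/mL

The CYP2D6 pathway (20% of clearance) falls to 0.47× activity: 0.2 × 0.47 = 0.094.
The CYP2B6 pathway (23% of clearance) is boosted to 3.2× activity: 0.23 × 3.2 = 0.736.
The CYP2C19 pathway (12% of clearance) is boosted to 6.5× activity: 0.12 × 6.5 = 0.78.
The remaining 45% of clearance is unaffected.
Relative clearance = 0.094 + 0.736 + 0.78 + 0.45 = 2.06.
Dividing the baseline by the relative clearance: 38.0 / 2.06 = 18.4 μg/mL.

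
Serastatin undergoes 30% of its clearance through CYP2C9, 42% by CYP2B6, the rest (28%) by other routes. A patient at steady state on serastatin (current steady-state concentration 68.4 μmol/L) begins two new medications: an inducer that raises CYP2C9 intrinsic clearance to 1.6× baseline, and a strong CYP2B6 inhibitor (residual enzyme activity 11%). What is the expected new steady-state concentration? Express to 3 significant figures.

The CYP2C9 pathway (30% of clearance) increases to 1.6× activity: 0.3 × 1.6 = 0.48.
The CYP2B6 pathway (42% of clearance) is reduced to 0.11× activity: 0.42 × 0.11 = 0.0462.
The remaining 28% of clearance is unaffected.
Relative clearance = 0.48 + 0.0462 + 0.28 = 0.8062.
Steady-state concentration ∝ 1/CL: new value = 68.4 / 0.8062 = 84.8 μmol/L.

84.8 μmol/L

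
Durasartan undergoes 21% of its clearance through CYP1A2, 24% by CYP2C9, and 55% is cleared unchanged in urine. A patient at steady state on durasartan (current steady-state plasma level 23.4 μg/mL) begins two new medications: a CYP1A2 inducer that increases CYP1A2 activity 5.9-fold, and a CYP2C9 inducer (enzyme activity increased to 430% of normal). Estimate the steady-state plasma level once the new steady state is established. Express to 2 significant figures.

8.3 μg/mL

CYP1A2: 0.21 × 5.9 = 1.239
CYP2C9: 0.24 × 4.3 = 1.032
Other: 0.55 (unchanged)
Relative clearance = 1.239 + 1.032 + 0.55 = 2.821.
Dividing the baseline by the relative clearance: 23.4 / 2.821 = 8.3 μg/mL.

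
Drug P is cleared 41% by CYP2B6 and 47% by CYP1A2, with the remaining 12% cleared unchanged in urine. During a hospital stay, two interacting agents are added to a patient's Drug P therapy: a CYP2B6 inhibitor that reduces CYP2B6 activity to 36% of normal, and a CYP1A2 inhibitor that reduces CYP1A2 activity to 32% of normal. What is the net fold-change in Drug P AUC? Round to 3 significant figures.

2.39

CYP2B6: 0.41 × 0.36 = 0.1476
CYP1A2: 0.47 × 0.32 = 0.1504
Other: 0.12 (unchanged)
CL_new/CL_old = 0.1476 + 0.1504 + 0.12 = 0.418.
Because AUC varies inversely with clearance, the combined effect is 1 / 0.418 = 2.39.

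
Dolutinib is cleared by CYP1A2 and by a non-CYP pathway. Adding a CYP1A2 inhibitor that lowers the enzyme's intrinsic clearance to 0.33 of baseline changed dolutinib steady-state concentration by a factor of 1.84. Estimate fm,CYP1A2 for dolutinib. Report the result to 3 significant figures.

Let x = fm,CYP1A2. Because steady-state concentration ∝ 1/CL, relative clearance fell to 1/1.84 = 0.5435.
Setting x·0.33 + (1 − x) = 0.5435 and solving: x = (0.5435 − 1)/(0.33 − 1) = 0.681.

0.681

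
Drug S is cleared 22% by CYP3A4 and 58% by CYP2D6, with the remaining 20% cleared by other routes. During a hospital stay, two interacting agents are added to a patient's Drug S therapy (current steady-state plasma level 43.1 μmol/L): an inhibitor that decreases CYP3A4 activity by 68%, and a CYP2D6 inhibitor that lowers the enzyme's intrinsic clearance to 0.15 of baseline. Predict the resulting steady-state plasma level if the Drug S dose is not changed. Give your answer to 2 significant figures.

1.2 × 10² μmol/L

The CYP3A4 pathway (22% of clearance) drops to 0.32× activity: 0.22 × 0.32 = 0.0704.
The CYP2D6 pathway (58% of clearance) drops to 0.15× activity: 0.58 × 0.15 = 0.087.
Non-CYP routes (20%) are unchanged.
CL_new/CL_old = 0.0704 + 0.087 + 0.2 = 0.3574.
Dividing the baseline by the relative clearance: 43.1 / 0.3574 = 1.2 × 10² μmol/L.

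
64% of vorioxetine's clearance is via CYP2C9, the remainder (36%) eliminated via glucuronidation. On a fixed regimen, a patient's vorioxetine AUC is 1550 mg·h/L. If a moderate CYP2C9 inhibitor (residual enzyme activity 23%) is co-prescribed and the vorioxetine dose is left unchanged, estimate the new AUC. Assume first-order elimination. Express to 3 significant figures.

The CYP2C9 pathway (64% of clearance) is reduced to 0.23× activity: 0.64 × 0.23 = 0.1472.
The remaining 36% of clearance is unaffected.
CL_new/CL_old = 0.1472 + 0.36 = 0.5072.
With dosing unchanged, AUC scales as 1/CL: 1550 / 0.5072 = 3.06 × 10³ mg·h/L.

3.06 × 10³ mg·h/L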